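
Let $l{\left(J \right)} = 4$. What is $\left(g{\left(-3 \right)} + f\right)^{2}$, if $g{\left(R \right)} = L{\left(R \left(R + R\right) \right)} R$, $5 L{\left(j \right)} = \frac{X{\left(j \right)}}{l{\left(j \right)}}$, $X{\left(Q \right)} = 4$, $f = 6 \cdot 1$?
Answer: $\frac{729}{25} \approx 29.16$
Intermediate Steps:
$f = 6$
$L{\left(j \right)} = \frac{1}{5}$ ($L{\left(j \right)} = \frac{4 \cdot \frac{1}{4}}{5} = \frac{1}{5} \cdot 1 = \frac{1}{5}$)
$g{\left(R \right)} = \frac{R}{5}$
$\left(g{\left(-3 \right)} + f\right)^{2} = \left(\frac{1}{5} \left(-3\right) + 6\right)^{2} = \left(- \frac{3}{5} + 6\right)^{2} = \left(\frac{27}{5}\right)^{2} = \frac{729}{25}$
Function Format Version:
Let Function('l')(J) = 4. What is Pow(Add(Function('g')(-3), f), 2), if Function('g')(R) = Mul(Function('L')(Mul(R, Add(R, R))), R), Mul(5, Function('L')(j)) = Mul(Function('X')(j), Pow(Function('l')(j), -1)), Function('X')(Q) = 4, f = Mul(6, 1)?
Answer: Rational(729, 25) ≈ 29.160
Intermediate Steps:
f = 6
Function('L')(j) = Rational(1, 5) (Function('L')(j) = Mul(Rational(1, 5), Mul(4, Pow(4, -1))) = Mul(Rational(1, 5), Mul(4, Rational(1, 4))) = Mul(Rational(1, 5), 1) = Rational(1, 5))
Function('g')(R) = Mul(Rational(1, 5), R)
Pow(Add(Function('g')(-3), f), 2) = Pow(Add(Mul(Rational(1, 5), -3), 6), 2) = Pow(Add(Rational(-3, 5), 6), 2) = Pow(Rational(27, 5), 2) = Rational(729, 25)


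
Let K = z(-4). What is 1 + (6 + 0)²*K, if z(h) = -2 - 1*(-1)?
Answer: -35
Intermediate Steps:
z(h) = -1 (z(h) = -2 + 1 = -1)
K = -1
1 + (6 + 0)²*K = 1 + (6 + 0)²*(-1) = 1 + 6²*(-1) = 1 + 36*(-1) = 1 - 36 = -35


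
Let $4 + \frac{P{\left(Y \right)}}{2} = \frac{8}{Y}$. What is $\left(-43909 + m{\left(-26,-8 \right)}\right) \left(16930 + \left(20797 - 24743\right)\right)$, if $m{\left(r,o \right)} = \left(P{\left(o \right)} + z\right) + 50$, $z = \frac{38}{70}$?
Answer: $- \frac{19935581664}{35} \approx -5.6959 \cdot 10^{8}$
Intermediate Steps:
$P{\left(Y \right)} = -8 + \frac{16}{Y}$ ($P{\left(Y \right)} = -8 + 2 \frac{8}{Y} = -8 + \frac{16}{Y}$)
$z = \frac{19}{35}$ ($z = 38 \cdot \frac{1}{70} = \frac{19}{35} \approx 0.54286$)
$m{\left(r,o \right)} = \frac{1489}{35} + \frac{16}{o}$ ($m{\left(r,o \right)} = \left(\left(-8 + \frac{16}{o}\right) + \frac{19}{35}\right) + 50 = \left(- \frac{261}{35} + \frac{16}{o}\right) + 50 = \frac{1489}{35} + \frac{16}{o}$)
$\left(-43909 + m{\left(-26,-8 \right)}\right) \left(16930 + \left(20797 - 24743\right)\right) = \left(-43909 + \left(\frac{1489}{35} + \frac{16}{-8}\right)\right) \left(16930 + \left(20797 - 24743\right)\right) = \left(-43909 + \left(\frac{1489}{35} + 16 \left(- \frac{1}{8}\right)\right)\right) \left(16930 + \left(20797 - 24743\right)\right) = \left(-43909 + \left(\frac{1489}{35} - 2\right)\right) \left(16930 - 3946\right) = \left(-43909 + \frac{1419}{35}\right) 12984 = \left(- \frac{1535396}{35}\right) 12984 = - \frac{19935581664}{35}$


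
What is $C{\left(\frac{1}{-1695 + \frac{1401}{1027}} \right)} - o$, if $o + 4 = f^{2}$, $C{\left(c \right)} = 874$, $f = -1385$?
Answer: $-1917347$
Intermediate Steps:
$o = 1918221$ ($o = -4 + \left(-1385\right)^{2} = -4 + 1918225 = 1918221$)
$C{\left(\frac{1}{-1695 + \frac{1401}{1027}} \right)} - o = 874 - 1918221 = -1917347$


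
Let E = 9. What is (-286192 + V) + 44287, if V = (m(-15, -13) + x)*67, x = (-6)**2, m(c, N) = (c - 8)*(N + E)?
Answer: -233329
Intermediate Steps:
m(c, N) = (-8 + c)*(9 + N) (m(c, N) = (c - 8)*(N + 9) = (-8 + c)*(9 + N))
x = 36
V = 8576 (V = ((-72 - 8*(-13) + 9*(-15) - 13*(-15)) + 36)*67 = ((-72 + 104 - 135 + 195) + 36)*67 = (92 + 36)*67 = 128*67 = 8576)
(-286192 + V) + 44287 = (-286192 + 8576) + 44287 = -277616 + 44287 = -233329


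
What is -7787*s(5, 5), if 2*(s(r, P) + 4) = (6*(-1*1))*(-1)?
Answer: 7787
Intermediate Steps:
s(r, P) = -1 (s(r, P) = -4 + ((6*(-1*1))*(-1))/2 = -4 + ((6*(-1))*(-1))/2 = -4 + (-6*(-1))/2 = -4 + (½)*6 = -4 + 3 = -1)
-7787*s(5, 5) = -7787*(-1) = 7787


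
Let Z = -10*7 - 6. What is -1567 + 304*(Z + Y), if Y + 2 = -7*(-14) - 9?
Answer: 1777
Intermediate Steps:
Y = 87 (Y = -2 + (-7*(-14) - 9) = -2 + (98 - 9) = -2 + 89 = 87)
Z = -76 (Z = -70 - 6 = -76)
-1567 + 304*(Z + Y) = -1567 + 304*(-76 + 87) = -1567 + 304*11 = -1567 + 3344 = 1777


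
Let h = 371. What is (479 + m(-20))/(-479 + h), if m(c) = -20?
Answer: -17/4 ≈ -4.2500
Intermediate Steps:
(479 + m(-20))/(-479 + h) = (479 - 20)/(-479 + 371) = 459/(-108) = 459*(-1/108) = -17/4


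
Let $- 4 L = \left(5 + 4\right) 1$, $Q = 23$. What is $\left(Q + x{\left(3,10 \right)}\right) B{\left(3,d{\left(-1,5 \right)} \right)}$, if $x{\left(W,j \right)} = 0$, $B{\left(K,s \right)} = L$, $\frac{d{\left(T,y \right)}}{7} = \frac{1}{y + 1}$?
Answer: $- \frac{207}{4} \approx -51.75$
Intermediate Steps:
$d{\left(T,y \right)} = \frac{7}{1 + y}$ ($d{\left(T,y \right)} = \frac{7}{y + 1} = \frac{7}{1 + y}$)
$L = - \frac{9}{4}$ ($L = - \frac{\left(5 + 4\right) 1}{4} = - \frac{9 \cdot 1}{4} = \left(- \frac{1}{4}\right) 9 = - \frac{9}{4} \approx -2.25$)
$B{\left(K,s \right)} = - \frac{9}{4}$
$\left(Q + x{\left(3,10 \right)}\right) B{\left(3,d{\left(-1,5 \right)} \right)} = \left(23 + 0\right) \left(- \frac{9}{4}\right) = 23 \left(- \frac{9}{4}\right) = - \frac{207}{4}$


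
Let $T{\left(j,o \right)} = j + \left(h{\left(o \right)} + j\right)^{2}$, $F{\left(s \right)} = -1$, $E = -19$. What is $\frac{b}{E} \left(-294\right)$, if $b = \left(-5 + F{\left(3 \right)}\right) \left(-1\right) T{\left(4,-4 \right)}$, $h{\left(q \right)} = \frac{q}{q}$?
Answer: $\frac{51156}{19} \approx 2692.4$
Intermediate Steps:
$h{\left(q \right)} = 1$
$T{\left(j,o \right)} = j + \left(1 + j\right)^{2}$
$b = 174$ ($b = \left(-5 - 1\right) \left(-1\right) \left(4 + \left(1 + 4\right)^{2}\right) = \left(-6\right) \left(-1\right) \left(4 + 5^{2}\right) = 6 \left(4 + 25\right) = 6 \cdot 29 = 174$)
$\frac{b}{E} \left(-294\right) = \frac{174}{-19} \left(-294\right) = 174 \left(- \frac{1}{19}\right) \left(-294\right) = \left(- \frac{174}{19}\right) \left(-294\right) = \frac{51156}{19}$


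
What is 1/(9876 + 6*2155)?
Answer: 1/22806 ≈ 4.3848e-5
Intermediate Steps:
1/(9876 + 6*2155) = 1/(9876 + 12930) = 1/22806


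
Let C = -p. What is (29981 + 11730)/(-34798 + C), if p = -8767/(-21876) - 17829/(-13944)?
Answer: -151469992776/126372112471 ≈ -1.1986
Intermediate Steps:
p = 6098503/3631416 (p = -8767*(-1/21876) - 17829*(-1/13944) = 8767/21876 + 849/664 = 6098503/3631416 ≈ 1.6794)
C = -6098503/3631416 (C = -1*6098503/3631416 = -6098503/3631416 ≈ -1.6794)
(29981 + 11730)/(-34798 + C) = (29981 + 11730)/(-34798 - 6098503/3631416) = 41711/(-126372112471/3631416) = 41711*(-3631416/126372112471) = -151469992776/126372112471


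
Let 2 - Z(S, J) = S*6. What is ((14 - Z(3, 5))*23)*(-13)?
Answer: -8970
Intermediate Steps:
Z(S, J) = 2 - 6*S (Z(S, J) = 2 - S*6 = 2 - 6*S)
((14 - Z(3, 5))*23)*(-13) = ((14 - (2 - 6*3))*23)*(-13) = ((14 - (2 - 18))*23)*(-13) = ((14 - 1*(-16))*23)*(-13) = ((14 + 16)*23)*(-13) = (30*23)*(-13) = 690*(-13) = -8970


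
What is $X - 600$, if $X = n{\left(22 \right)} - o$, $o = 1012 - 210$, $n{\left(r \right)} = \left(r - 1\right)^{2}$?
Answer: $-961$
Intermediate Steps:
$n{\left(r \right)} = \left(-1 + r\right)^{2}$
$o = 802$ ($o = 1012 - 210 = 802$)
$X = -361$ ($X = \left(-1 + 22\right)^{2} - 802 = 21^{2} - 802 = 441 - 802 = -361$)
$X - 600 = -361 - 600 = -961$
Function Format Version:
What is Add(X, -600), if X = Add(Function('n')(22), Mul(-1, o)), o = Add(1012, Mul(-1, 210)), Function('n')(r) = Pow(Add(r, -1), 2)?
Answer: -961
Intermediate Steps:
Function('n')(r) = Pow(Add(-1, r), 2)
o = 802 (o = Add(1012, -210) = 802)
X = -361 (X = Add(Pow(Add(-1, 22), 2), Mul(-1, 802)) = Add(Pow(21, 2), -802) = Add(441, -802) = -361)
Add(X, -600) = Add(-361, -600) = -961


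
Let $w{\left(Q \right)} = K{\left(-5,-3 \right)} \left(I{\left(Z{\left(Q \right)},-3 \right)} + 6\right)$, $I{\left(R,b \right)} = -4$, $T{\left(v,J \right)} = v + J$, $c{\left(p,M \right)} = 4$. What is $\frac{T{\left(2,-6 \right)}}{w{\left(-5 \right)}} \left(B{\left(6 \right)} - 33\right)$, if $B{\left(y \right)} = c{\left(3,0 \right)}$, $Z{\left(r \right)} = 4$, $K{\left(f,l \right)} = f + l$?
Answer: $- \frac{29}{4} \approx -7.25$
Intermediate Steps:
$B{\left(y \right)} = 4$
$T{\left(v,J \right)} = J + v$
$w{\left(Q \right)} = -16$ ($w{\left(Q \right)} = \left(-5 - 3\right) \left(-4 + 6\right) = \left(-8\right) 2 = -16$)
$\frac{T{\left(2,-6 \right)}}{w{\left(-5 \right)}} \left(B{\left(6 \right)} - 33\right) = \frac{-6 + 2}{-16} \left(4 - 33\right) = \left(-4\right) \left(- \frac{1}{16}\right) \left(-29\right) = \frac{1}{4} \left(-29\right) = - \frac{29}{4}$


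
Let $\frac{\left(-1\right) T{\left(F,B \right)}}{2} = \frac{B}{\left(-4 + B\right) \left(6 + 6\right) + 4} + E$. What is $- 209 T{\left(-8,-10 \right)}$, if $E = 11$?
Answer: $\frac{189563}{41} \approx 4623.5$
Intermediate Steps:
$T{\left(F,B \right)} = -22 - \frac{2 B}{-44 + 12 B}$ ($T{\left(F,B \right)} = - 2 \left(\frac{B}{\left(-4 + B\right) \left(6 + 6\right) + 4} + 11\right) = - 2 \left(\frac{B}{\left(-4 + B\right) 12 + 4} + 11\right) = - 2 \left(\frac{B}{\left(-48 + 12 B\right) + 4} + 11\right) = - 2 \left(\frac{B}{-44 + 12 B} + 11\right) = - 2 \left(11 + \frac{B}{-44 + 12 B}\right) = -22 - \frac{2 B}{-44 + 12 B}$)
$- 209 T{\left(-8,-10 \right)} = - 209 \frac{484 - -1330}{2 \left(-11 + 3 \left(-10\right)\right)} = - 209 \frac{484 + 1330}{2 \left(-11 - 30\right)} = - 209 \cdot \frac{1}{2} \frac{1}{-41} \cdot 1814 = - 209 \cdot \frac{1}{2} \left(- \frac{1}{41}\right) 1814 = \left(-209\right) \left(- \frac{907}{41}\right) = \frac{189563}{41}$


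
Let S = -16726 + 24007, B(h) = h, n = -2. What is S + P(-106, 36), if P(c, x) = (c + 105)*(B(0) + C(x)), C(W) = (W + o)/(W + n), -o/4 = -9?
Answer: 123741/17 ≈ 7278.9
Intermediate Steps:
o = 36 (o = -4*(-9) = 36)
C(W) = (36 + W)/(-2 + W) (C(W) = (W + 36)/(W - 2) = (36 + W)/(-2 + W))
P(c, x) = (36 + x)*(105 + c)/(-2 + x) (P(c, x) = (c + 105)*(0 + (36 + x)/(-2 + x)) = (105 + c)*((36 + x)/(-2 + x)) = (36 + x)*(105 + c)/(-2 + x))
S = 7281
S + P(-106, 36) = 7281 + (3780 + 105*36 - 106*(36 + 36))/(-2 + 36) = 7281 + (3780 + 3780 - 106*72)/34 = 7281 + (3780 + 3780 - 7632)/34 = 7281 + (1/34)*(-72) = 7281 - 36/17 = 123741/17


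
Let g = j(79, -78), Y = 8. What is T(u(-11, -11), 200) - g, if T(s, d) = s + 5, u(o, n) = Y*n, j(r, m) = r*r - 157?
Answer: -6167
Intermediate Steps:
j(r, m) = -157 + r² (j(r, m) = r² - 157 = -157 + r²)
u(o, n) = 8*n
g = 6084 (g = -157 + 79² = -157 + 6241 = 6084)
T(s, d) = 5 + s
T(u(-11, -11), 200) - g = (5 + 8*(-11)) - 1*6084 = (5 - 88) - 6084 = -83 - 6084 = -6167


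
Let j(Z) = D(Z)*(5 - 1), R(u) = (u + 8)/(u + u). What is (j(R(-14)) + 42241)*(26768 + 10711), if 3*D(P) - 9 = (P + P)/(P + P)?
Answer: 1583650159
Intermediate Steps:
D(P) = 10/3 (D(P) = 3 + ((P + P)/(P + P))/3 = 3 + ((2*P)/((2*P)))/3 = 3 + ((2*P)*(1/(2*P)))/3 = 3 + (1/3)*1 = 3 + 1/3 = 10/3)
R(u) = (8 + u)/(2*u) (R(u) = (8 + u)/((2*u)) = (8 + u)*(1/(2*u)) = (8 + u)/(2*u))
j(Z) = 40/3 (j(Z) = 10*(5 - 1)/3 = (10/3)*4 = 40/3)
(j(R(-14)) + 42241)*(26768 + 10711) = (40/3 + 42241)*(26768 + 10711) = (126763/3)*37479 = 1583650159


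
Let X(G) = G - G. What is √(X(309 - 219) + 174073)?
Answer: √174073 ≈ 417.22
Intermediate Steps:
X(G) = 0
√(X(309 - 219) + 174073) = √(0 + 174073) = √174073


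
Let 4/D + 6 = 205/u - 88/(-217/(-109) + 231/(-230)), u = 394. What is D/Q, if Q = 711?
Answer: -38976056/655983722259 ≈ -5.9416e-5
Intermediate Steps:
D = -38976056/922621269 (D = 4/(-6 + (205/394 - 88/(-217/(-109) + 231/(-230)))) = 4/(-6 + (205*(1/394) - 88/(-217*(-1/109) + 231*(-1/230)))) = 4/(-6 + (205/394 - 88/(217/109 - 231/230))) = 4/(-6 + (205/394 - 88/24731/25070)) = 4/(-6 + (205/394 - 88*25070/24731)) = 4/(-6 + (205/394 - 2206160/24731)) = 4/(-6 - 864157185/9744014) = 4/(-922621269/9744014) = 4*(-9744014/922621269) = -38976056/922621269 ≈ -0.042245)
D/Q = -38976056/922621269/711 = -38976056/922621269*1/711 = -38976056/655983722259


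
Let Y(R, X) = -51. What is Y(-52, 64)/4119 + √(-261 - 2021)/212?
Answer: -17/1373 + I*√2282/212 ≈ -0.012382 + 0.22533*I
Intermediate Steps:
Y(-52, 64)/4119 + √(-261 - 2021)/212 = -51/4119 + √(-261 - 2021)/212 = -51*1/4119 + √(-2282)*(1/212) = -17/1373 + (I*√2282)*(1/212) = -17/1373 + I*√2282/212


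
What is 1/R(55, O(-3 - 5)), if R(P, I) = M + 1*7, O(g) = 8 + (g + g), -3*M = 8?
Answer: 3/13 ≈ 0.23077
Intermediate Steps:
M = -8/3 (M = -⅓*8 = -8/3 ≈ -2.6667)
O(g) = 8 + 2*g
R(P, I) = 13/3 (R(P, I) = -8/3 + 1*7 = -8/3 + 7 = 13/3)
1/R(55, O(-3 - 5)) = 1/(13/3) = 3/13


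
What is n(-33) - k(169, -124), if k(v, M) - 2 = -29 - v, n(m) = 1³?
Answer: 197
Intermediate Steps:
n(m) = 1
k(v, M) = -27 - v (k(v, M) = 2 + (-29 - v) = -27 - v)
n(-33) - k(169, -124) = 1 - (-27 - 1*169) = 1 - (-27 - 169) = 1 - 1*(-196) = 1 + 196 = 197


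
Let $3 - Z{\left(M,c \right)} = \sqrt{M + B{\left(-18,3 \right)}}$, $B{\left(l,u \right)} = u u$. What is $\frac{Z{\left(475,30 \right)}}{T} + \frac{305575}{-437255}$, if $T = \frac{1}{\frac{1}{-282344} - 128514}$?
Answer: $\frac{60290274471812313}{24691265144} \approx 2.4418 \cdot 10^{6}$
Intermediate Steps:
$B{\left(l,u \right)} = u^{2}$
$Z{\left(M,c \right)} = 3 - \sqrt{9 + M}$ ($Z{\left(M,c \right)} = 3 - \sqrt{M + 3^{2}} = 3 - \sqrt{M + 9} = 3 - \sqrt{9 + M}$)
$T = - \frac{282344}{36285156817}$ ($T = \frac{1}{- \frac{1}{282344} - 128514} = \frac{1}{- \frac{36285156817}{282344}} = - \frac{282344}{36285156817} \approx -7.7813 \cdot 10^{-6}$)
$\frac{Z{\left(475,30 \right)}}{T} + \frac{305575}{-437255} = \frac{3 - \sqrt{9 + 475}}{- \frac{282344}{36285156817}} + \frac{305575}{-437255} = \left(3 - \sqrt{484}\right) \left(- \frac{36285156817}{282344}\right) + 305575 \left(- \frac{1}{437255}\right) = \left(3 - 22\right) \left(- \frac{36285156817}{282344}\right) - \frac{61115}{87451} = \left(-19\right) \left(- \frac{36285156817}{282344}\right) - \frac{61115}{87451} = \frac{689417979523}{282344} - \frac{61115}{87451} = \frac{60290274471812313}{24691265144}$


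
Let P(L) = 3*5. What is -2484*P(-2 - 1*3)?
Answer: -37260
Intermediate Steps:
P(L) = 15
-2484*P(-2 - 1*3) = -2484*15 = -37260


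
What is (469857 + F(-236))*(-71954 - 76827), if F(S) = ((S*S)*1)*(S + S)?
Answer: 3841325309555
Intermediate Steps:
F(S) = 2*S³ (F(S) = (S²*1)*(2*S) = S²*(2*S) = 2*S³)
(469857 + F(-236))*(-71954 - 76827) = (469857 + 2*(-236)³)*(-71954 - 76827) = (469857 + 2*(-13144256))*(-148781) = (469857 - 26288512)*(-148781) = -25818655*(-148781) = 3841325309555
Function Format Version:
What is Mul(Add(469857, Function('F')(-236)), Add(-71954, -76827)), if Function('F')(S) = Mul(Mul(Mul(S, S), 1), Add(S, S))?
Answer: 3841325309555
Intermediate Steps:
Function('F')(S) = Mul(2, Pow(S, 3)) (Function('F')(S) = Mul(Mul(Pow(S, 2), 1), Mul(2, S)) = Mul(Pow(S, 2), Mul(2, S)) = Mul(2, Pow(S, 3)))
Mul(Add(469857, Function('F')(-236)), Add(-71954, -76827)) = Mul(Add(469857, Mul(2, Pow(-236, 3))), Add(-71954, -76827)) = Mul(Add(469857, Mul(2, -13144256)), -148781) = Mul(Add(469857, -26288512), -148781) = Mul(-25818655, -148781) = 3841325309555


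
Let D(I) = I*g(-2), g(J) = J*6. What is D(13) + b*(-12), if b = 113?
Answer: -1512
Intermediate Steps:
g(J) = 6*J
D(I) = -12*I (D(I) = I*(6*(-2)) = I*(-12) = -12*I)
D(13) + b*(-12) = -12*13 + 113*(-12) = -156 - 1356 = -1512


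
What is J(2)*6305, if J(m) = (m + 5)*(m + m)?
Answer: 176540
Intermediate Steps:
J(m) = 2*m*(5 + m) (J(m) = (5 + m)*(2*m) = 2*m*(5 + m))
J(2)*6305 = (2*2*(5 + 2))*6305 = (2*2*7)*6305 = 28*6305 = 176540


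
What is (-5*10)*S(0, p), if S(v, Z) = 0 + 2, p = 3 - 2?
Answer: -100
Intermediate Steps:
p = 1
S(v, Z) = 2
(-5*10)*S(0, p) = -5*10*2 = -50*2 = -100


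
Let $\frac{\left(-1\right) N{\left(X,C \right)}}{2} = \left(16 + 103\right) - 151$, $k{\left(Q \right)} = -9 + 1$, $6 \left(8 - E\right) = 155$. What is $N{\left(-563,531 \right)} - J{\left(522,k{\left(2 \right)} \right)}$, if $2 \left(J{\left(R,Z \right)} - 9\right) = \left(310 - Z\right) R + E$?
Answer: $- \frac{995209}{12} \approx -82934.0$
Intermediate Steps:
$E = - \frac{107}{6}$ ($E = 8 - \frac{155}{6} = - \frac{107}{6} \approx -17.833$)
$k{\left(Q \right)} = -8$
$J{\left(R,Z \right)} = \frac{1}{12} + \frac{R \left(310 - Z\right)}{2}$ ($J{\left(R,Z \right)} = 9 + \frac{\left(310 - Z\right) R - \frac{107}{6}}{2} = 9 + \frac{R \left(310 - Z\right) - \frac{107}{6}}{2} = 9 + \frac{- \frac{107}{6} + R \left(310 - Z\right)}{2} = 9 + \left(- \frac{107}{12} + \frac{R \left(310 - Z\right)}{2}\right) = \frac{1}{12} + \frac{R \left(310 - Z\right)}{2}$)
$N{\left(X,C \right)} = 64$ ($N{\left(X,C \right)} = - 2 \left(\left(16 + 103\right) - 151\right) = - 2 \left(119 - 151\right) = \left(-2\right) \left(-32\right) = 64$)
$N{\left(-563,531 \right)} - J{\left(522,k{\left(2 \right)} \right)} = 64 - \left(\frac{1}{12} + 155 \cdot 522 - 261 \left(-8\right)\right) = 64 - \left(\frac{1}{12} + 80910 + 2088\right) = 64 - \frac{995977}{12} = - \frac{995209}{12}$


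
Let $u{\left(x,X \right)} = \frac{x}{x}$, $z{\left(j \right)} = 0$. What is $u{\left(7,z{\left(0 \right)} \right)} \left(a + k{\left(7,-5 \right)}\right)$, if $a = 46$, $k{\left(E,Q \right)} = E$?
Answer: $53$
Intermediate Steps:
$u{\left(x,X \right)} = 1$
$u{\left(7,z{\left(0 \right)} \right)} \left(a + k{\left(7,-5 \right)}\right) = 1 \left(46 + 7\right) = 1 \cdot 53 = 53$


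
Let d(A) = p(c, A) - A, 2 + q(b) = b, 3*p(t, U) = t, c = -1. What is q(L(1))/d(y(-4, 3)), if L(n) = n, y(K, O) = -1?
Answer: -3/2 ≈ -1.5000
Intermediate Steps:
p(t, U) = t/3
q(b) = -2 + b
d(A) = -1/3 - A (d(A) = (1/3)*(-1) - A = -1/3 - A)
q(L(1))/d(y(-4, 3)) = (-2 + 1)/(-1/3 - 1*(-1)) = -1/(-1/3 + 1) = -1/2/3 = -1*3/2 = -3/2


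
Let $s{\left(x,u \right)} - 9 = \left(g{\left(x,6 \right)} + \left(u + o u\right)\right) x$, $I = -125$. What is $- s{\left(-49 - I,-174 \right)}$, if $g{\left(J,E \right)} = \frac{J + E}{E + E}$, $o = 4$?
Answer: $\frac{196775}{3} \approx 65592.0$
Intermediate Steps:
$g{\left(J,E \right)} = \frac{E + J}{2 E}$
$s{\left(x,u \right)} = 9 + x \left(\frac{1}{2} + 5 u + \frac{x}{12}\right)$ ($s{\left(x,u \right)} = 9 + \left(\frac{6 + x}{2 \cdot 6} + \left(u + 4 u\right)\right) x = 9 + \left(\frac{1}{2} \cdot \frac{1}{6} \left(6 + x\right) + 5 u\right) x = 9 + \left(\left(\frac{1}{2} + \frac{x}{12}\right) + 5 u\right) x = 9 + \left(\frac{1}{2} + 5 u + \frac{x}{12}\right) x = 9 + x \left(\frac{1}{2} + 5 u + \frac{x}{12}\right)$)
$- s{\left(-49 - I,-174 \right)} = - (9 + 5 \left(-174\right) \left(-49 - -125\right) + \frac{\left(-49 - -125\right) \left(6 - -76\right)}{12}) = - (9 + 5 \left(-174\right) \left(-49 + 125\right) + \frac{\left(-49 + 125\right) \left(6 + \left(-49 + 125\right)\right)}{12}) = - (9 + 5 \left(-174\right) 76 + \frac{1}{12} \cdot 76 \left(6 + 76\right)) = - (9 - 66120 + \frac{1}{12} \cdot 76 \cdot 82) = - (9 - 66120 + \frac{1558}{3}) = \left(-1\right) \left(- \frac{196775}{3}\right) = \frac{196775}{3}$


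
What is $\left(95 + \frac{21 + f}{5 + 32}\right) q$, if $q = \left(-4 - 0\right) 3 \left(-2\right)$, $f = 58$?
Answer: $\frac{86256}{37} \approx 2331.2$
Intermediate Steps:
$q = 24$ ($q = \left(-4 + 0\right) 3 \left(-2\right) = \left(-4\right) 3 \left(-2\right) = \left(-12\right) \left(-2\right) = 24$)
$\left(95 + \frac{21 + f}{5 + 32}\right) q = \left(95 + \frac{21 + 58}{5 + 32}\right) 24 = \left(95 + \frac{79}{37}\right) 24 = \frac{3594}{37} \cdot 24 = \frac{86256}{37}$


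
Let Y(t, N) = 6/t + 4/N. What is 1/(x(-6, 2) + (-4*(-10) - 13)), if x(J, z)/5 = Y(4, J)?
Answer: 6/187 ≈ 0.032086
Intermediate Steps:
Y(t, N) = 4/N + 6/t
x(J, z) = 15/2 + 20/J (x(J, z) = 5*(4/J + 6/4) = 5*(4/J + 6*(1/4)) = 5*(4/J + 3/2) = 5*(3/2 + 4/J) = 15/2 + 20/J)
1/(x(-6, 2) + (-4*(-10) - 13)) = 1/((15/2 + 20/(-6)) + (-4*(-10) - 13)) = 1/((15/2 + 20*(-1/6)) + (40 - 13)) = 1/((15/2 - 10/3) + 27) = 1/(25/6 + 27) = 1/(187/6) = 6/187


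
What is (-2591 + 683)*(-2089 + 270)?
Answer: 3470652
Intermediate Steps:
(-2591 + 683)*(-2089 + 270) = -1908*(-1819) = 3470652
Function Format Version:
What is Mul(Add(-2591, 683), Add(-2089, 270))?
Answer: 3470652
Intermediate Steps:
Mul(Add(-2591, 683), Add(-2089, 270)) = Mul(-1908, -1819) = 3470652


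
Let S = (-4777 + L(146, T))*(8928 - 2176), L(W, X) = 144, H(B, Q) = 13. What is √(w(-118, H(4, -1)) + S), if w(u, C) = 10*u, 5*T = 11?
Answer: 2*I*√7820799 ≈ 5593.1*I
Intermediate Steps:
T = 11/5 (T = (⅕)*11 = 11/5 ≈ 2.2000)
S = -31282016 (S = (-4777 + 144)*(8928 - 2176) = -4633*6752 = -31282016)
√(w(-118, H(4, -1)) + S) = √(10*(-118) - 31282016) = √(-1180 - 31282016) = √(-31283196) = 2*I*√7820799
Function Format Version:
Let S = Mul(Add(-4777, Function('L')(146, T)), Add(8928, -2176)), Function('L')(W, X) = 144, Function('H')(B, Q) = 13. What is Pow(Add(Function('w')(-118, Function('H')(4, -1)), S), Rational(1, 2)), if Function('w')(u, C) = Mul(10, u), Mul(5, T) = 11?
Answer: Mul(2, I, Pow(7820799, Rational(1, 2))) ≈ Mul(5593.1, I)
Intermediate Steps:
T = Rational(11, 5) (T = Mul(Rational(1, 5), 11) = Rational(11, 5) ≈ 2.2000)
S = -31282016 (S = Mul(Add(-4777, 144), Add(8928, -2176)) = Mul(-4633, 6752) = -31282016)
Pow(Add(Function('w')(-118, Function('H')(4, -1)), S), Rational(1, 2)) = Pow(Add(Mul(10, -118), -31282016), Rational(1, 2)) = Pow(Add(-1180, -31282016), Rational(1, 2)) = Pow(-31283196, Rational(1, 2)) = Mul(2, I, Pow(7820799, Rational(1, 2)))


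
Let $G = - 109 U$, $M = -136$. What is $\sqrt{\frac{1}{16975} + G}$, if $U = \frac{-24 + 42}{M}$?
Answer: $\frac{\sqrt{192220303849}}{115430} \approx 3.7982$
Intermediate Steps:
$U = - \frac{9}{68}$ ($U = \frac{-24 + 42}{-136} = 18 \left(- \frac{1}{136}\right) = - \frac{9}{68} \approx -0.13235$)
$G = \frac{981}{68}$ ($G = \left(-109\right) \left(- \frac{9}{68}\right) = \frac{981}{68} \approx 14.426$)
$\sqrt{\frac{1}{16975} + G} = \sqrt{\frac{1}{16975} + \frac{981}{68}} = \sqrt{\frac{16652543}{1154300}} = \frac{\sqrt{192220303849}}{115430}$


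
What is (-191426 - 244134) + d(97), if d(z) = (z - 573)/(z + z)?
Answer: -42249558/97 ≈ -4.3556e+5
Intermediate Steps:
d(z) = (-573 + z)/(2*z) (d(z) = (-573 + z)/((2*z)) = (-573 + z)*(1/(2*z)) = (-573 + z)/(2*z))
(-191426 - 244134) + d(97) = (-191426 - 244134) + (1/2)*(-573 + 97)/97 = -435560 + (1/2)*(1/97)*(-476) = -435560 - 238/97 = -42249558/97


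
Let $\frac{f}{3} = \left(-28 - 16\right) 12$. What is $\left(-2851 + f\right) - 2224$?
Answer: $-6659$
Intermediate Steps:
$f = -1584$ ($f = 3 \left(-28 - 16\right) 12 = 3 \left(\left(-44\right) 12\right) = 3 \left(-528\right) = -1584$)
$\left(-2851 + f\right) - 2224 = \left(-2851 - 1584\right) - 2224 = -4435 - 2224 = -6659$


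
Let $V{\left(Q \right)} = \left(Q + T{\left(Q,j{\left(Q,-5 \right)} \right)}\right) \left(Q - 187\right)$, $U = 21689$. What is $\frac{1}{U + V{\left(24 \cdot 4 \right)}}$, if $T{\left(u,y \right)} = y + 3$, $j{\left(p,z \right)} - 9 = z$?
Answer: $\frac{1}{12316} \approx 8.1195 \cdot 10^{-5}$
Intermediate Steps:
$j{\left(p,z \right)} = 9 + z$
$T{\left(u,y \right)} = 3 + y$
$V{\left(Q \right)} = \left(-187 + Q\right) \left(7 + Q\right)$ ($V{\left(Q \right)} = \left(Q + \left(3 + \left(9 - 5\right)\right)\right) \left(Q - 187\right) = \left(Q + \left(3 + 4\right)\right) \left(-187 + Q\right) = \left(Q + 7\right) \left(-187 + Q\right) = \left(7 + Q\right) \left(-187 + Q\right) = \left(-187 + Q\right) \left(7 + Q\right)$)
$\frac{1}{U + V{\left(24 \cdot 4 \right)}} = \frac{1}{21689 - \left(1309 - 9216 + 180 \cdot 24 \cdot 4\right)} = \frac{1}{21689 - \left(18589 - 9216\right)} = \frac{1}{21689 - 9373} = \frac{1}{12316}$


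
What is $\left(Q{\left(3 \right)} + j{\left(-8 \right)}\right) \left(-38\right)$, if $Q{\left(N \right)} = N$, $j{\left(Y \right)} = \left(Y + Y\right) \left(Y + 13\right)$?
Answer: $2926$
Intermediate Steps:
$j{\left(Y \right)} = 2 Y \left(13 + Y\right)$
$\left(Q{\left(3 \right)} + j{\left(-8 \right)}\right) \left(-38\right) = \left(3 + 2 \left(-8\right) \left(13 - 8\right)\right) \left(-38\right) = \left(3 + 2 \left(-8\right) 5\right) \left(-38\right) = \left(3 - 80\right) \left(-38\right) = \left(-77\right) \left(-38\right) = 2926$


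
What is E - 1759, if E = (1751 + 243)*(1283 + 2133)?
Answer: 6809745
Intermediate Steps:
E = 6811504 (E = 1994*3416 = 6811504)
E - 1759 = 6811504 - 1759 = 6809745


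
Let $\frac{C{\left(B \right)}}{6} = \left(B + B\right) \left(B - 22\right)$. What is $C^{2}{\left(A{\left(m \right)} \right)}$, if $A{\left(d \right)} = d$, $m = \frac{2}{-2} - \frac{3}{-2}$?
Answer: $16641$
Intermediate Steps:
$m = \frac{1}{2}$ ($m = 2 \left(- \frac{1}{2}\right) - - \frac{3}{2} = -1 + \frac{3}{2} = \frac{1}{2} \approx 0.5$)
$C{\left(B \right)} = 12 B \left(-22 + B\right)$ ($C{\left(B \right)} = 6 \left(B + B\right) \left(B - 22\right) = 6 \cdot 2 B \left(-22 + B\right) = 12 B \left(-22 + B\right)$)
$C^{2}{\left(A{\left(m \right)} \right)} = \left(12 \cdot \frac{1}{2} \left(-22 + \frac{1}{2}\right)\right)^{2} = \left(12 \cdot \frac{1}{2} \left(- \frac{43}{2}\right)\right)^{2} = \left(-129\right)^{2} = 16641$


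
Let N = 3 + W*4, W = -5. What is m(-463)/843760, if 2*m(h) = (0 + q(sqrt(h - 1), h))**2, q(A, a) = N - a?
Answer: 49729/421880 ≈ 0.11787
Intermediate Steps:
N = -17 (N = 3 - 5*4 = 3 - 20 = -17)
q(A, a) = -17 - a
m(h) = (-17 - h)**2/2 (m(h) = (0 + (-17 - h))**2/2 = (-17 - h)**2/2)
m(-463)/843760 = ((17 - 463)**2/2)/843760 = ((1/2)*(-446)**2)*(1/843760) = ((1/2)*198916)*(1/843760) = 99458*(1/843760) = 49729/421880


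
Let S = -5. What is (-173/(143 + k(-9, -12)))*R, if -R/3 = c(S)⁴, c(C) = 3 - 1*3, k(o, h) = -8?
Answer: 0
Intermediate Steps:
c(C) = 0 (c(C) = 3 - 3 = 0)
R = 0 (R = -3*0⁴ = -3*0 = 0)
(-173/(143 + k(-9, -12)))*R = (-173/(143 - 8))*0 = (-173/135)*0 = ((1/135)*(-173))*0 = -173/135*0 = 0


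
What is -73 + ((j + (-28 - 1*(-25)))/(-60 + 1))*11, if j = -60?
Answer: -3614/59 ≈ -61.254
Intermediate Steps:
-73 + ((j + (-28 - 1*(-25)))/(-60 + 1))*11 = -73 + ((-60 + (-28 - 1*(-25)))/(-60 + 1))*11 = -73 + ((-60 + (-28 + 25))/(-59))*11 = -73 + ((-60 - 3)*(-1/59))*11 = -73 - 63*(-1/59)*11 = -73 + (63/59)*11 = -73 + 693/59 = -3614/59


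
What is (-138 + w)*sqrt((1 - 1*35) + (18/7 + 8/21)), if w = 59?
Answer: -158*I*sqrt(3423)/21 ≈ -440.19*I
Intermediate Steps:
(-138 + w)*sqrt((1 - 1*35) + (18/7 + 8/21)) = (-138 + 59)*sqrt((1 - 1*35) + (18/7 + 8/21)) = -79*sqrt((1 - 35) + (18*(1/7) + 8*(1/21))) = -79*sqrt(-34 + (18/7 + 8/21)) = -79*sqrt(-34 + 62/21) = -158*I*sqrt(3423)/21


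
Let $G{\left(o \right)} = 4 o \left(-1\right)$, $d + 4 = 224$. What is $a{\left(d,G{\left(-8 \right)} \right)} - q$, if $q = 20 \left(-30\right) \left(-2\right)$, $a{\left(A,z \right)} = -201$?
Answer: $-1401$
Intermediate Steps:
$d = 220$ ($d = -4 + 224 = 220$)
$G{\left(o \right)} = - 4 o$
$q = 1200$ ($q = \left(-600\right) \left(-2\right) = 1200$)
$a{\left(d,G{\left(-8 \right)} \right)} - q = -201 - 1200 = -1401$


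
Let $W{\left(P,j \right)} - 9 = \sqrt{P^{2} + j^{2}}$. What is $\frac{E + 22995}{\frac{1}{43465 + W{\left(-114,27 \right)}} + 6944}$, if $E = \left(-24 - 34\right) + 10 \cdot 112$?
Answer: $\frac{11693471617967238}{3375294807504787} + \frac{13365 \sqrt{61}}{3375294807504787} \approx 3.4644$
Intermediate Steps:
$W{\left(P,j \right)} = 9 + \sqrt{P^{2} + j^{2}}$
$E = 1062$ ($E = -58 + 1120 = 1062$)
$\frac{E + 22995}{\frac{1}{43465 + W{\left(-114,27 \right)}} + 6944} = \frac{1062 + 22995}{\frac{1}{43465 + \left(9 + \sqrt{\left(-114\right)^{2} + 27^{2}}\right)} + 6944} = \frac{24057}{\frac{1}{43465 + \left(9 + \sqrt{12996 + 729}\right)} + 6944} = \frac{24057}{\frac{1}{43465 + \left(9 + \sqrt{13725}\right)} + 6944} = \frac{24057}{\frac{1}{43465 + \left(9 + 15 \sqrt{61}\right)} + 6944} = \frac{24057}{\frac{1}{43474 + 15 \sqrt{61}} + 6944} = \frac{24057}{6944 + \frac{1}{43474 + 15 \sqrt{61}}}$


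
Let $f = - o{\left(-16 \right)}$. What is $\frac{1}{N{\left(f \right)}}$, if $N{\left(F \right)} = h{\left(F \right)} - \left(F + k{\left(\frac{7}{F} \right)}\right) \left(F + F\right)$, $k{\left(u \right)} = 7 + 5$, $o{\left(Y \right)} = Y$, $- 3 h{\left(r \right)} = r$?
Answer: $- \frac{3}{2704} \approx -0.0011095$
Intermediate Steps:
$h{\left(r \right)} = - \frac{r}{3}$
$k{\left(u \right)} = 12$
$f = 16$ ($f = \left(-1\right) \left(-16\right) = 16$)
$N{\left(F \right)} = - \frac{F}{3} - 2 F \left(12 + F\right)$ ($N{\left(F \right)} = - \frac{F}{3} - \left(F + 12\right) \left(F + F\right) = - \frac{F}{3} - \left(12 + F\right) 2 F = - \frac{F}{3} - 2 F \left(12 + F\right)$)
$\frac{1}{N{\left(f \right)}} = \frac{1}{\frac{1}{3} \cdot 16 \left(-73 - 96\right)} = \frac{1}{\frac{1}{3} \cdot 16 \left(-169\right)} = \frac{1}{- \frac{2704}{3}} = - \frac{3}{2704}$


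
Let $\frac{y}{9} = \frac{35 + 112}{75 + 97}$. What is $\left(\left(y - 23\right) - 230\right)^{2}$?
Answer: $\frac{1780249249}{29584} \approx 60176.0$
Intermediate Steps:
$y = \frac{1323}{172}$ ($y = 9 \frac{35 + 112}{75 + 97} = 9 \cdot \frac{147}{172} = \frac{1323}{172} \approx 7.6919$)
$\left(\left(y - 23\right) - 230\right)^{2} = \left(\left(\frac{1323}{172} - 23\right) - 230\right)^{2} = \left(- \frac{2633}{172} - 230\right)^{2} = \left(- \frac{42193}{172}\right)^{2} = \frac{1780249249}{29584}$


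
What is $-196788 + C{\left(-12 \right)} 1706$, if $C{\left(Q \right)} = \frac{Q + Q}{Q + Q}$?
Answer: $-195082$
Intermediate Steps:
$C{\left(Q \right)} = 1$ ($C{\left(Q \right)} = \frac{2 Q}{2 Q} = 2 Q \frac{1}{2 Q} = 1$)
$-196788 + C{\left(-12 \right)} 1706 = -196788 + 1 \cdot 1706 = -196788 + 1706 = -195082$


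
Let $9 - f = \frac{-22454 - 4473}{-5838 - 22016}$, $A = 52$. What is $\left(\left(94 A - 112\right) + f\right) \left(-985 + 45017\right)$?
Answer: $\frac{2933730257408}{13927} \approx 2.1065 \cdot 10^{8}$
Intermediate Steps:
$f = \frac{223759}{27854}$ ($f = 9 - \frac{-22454 - 4473}{-5838 - 22016} = 9 - - \frac{26927}{-27854} = 9 - \left(-26927\right) \left(- \frac{1}{27854}\right) = 9 - \frac{26927}{27854} = \frac{223759}{27854} \approx 8.0333$)
$\left(\left(94 A - 112\right) + f\right) \left(-985 + 45017\right) = \left(\left(94 \cdot 52 - 112\right) + \frac{223759}{27854}\right) \left(-985 + 45017\right) = \left(\left(4888 - 112\right) + \frac{223759}{27854}\right) 44032 = \left(4776 + \frac{223759}{27854}\right) 44032 = \frac{133254463}{27854} \cdot 44032 = \frac{2933730257408}{13927}$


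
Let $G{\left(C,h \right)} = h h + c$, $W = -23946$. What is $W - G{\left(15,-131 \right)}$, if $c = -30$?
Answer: $-41077$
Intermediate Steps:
$G{\left(C,h \right)} = -30 + h^{2}$ ($G{\left(C,h \right)} = h h - 30 = h^{2} - 30 = -30 + h^{2}$)
$W - G{\left(15,-131 \right)} = -23946 - \left(-30 + \left(-131\right)^{2}\right) = -23946 - \left(-30 + 17161\right) = -23946 - 17131 = -41077$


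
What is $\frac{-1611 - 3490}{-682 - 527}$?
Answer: $\frac{5101}{1209} \approx 4.2192$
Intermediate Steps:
$\frac{-1611 - 3490}{-682 - 527} = - \frac{5101}{-1209} = \left(-5101\right) \left(- \frac{1}{1209}\right) = \frac{5101}{1209}$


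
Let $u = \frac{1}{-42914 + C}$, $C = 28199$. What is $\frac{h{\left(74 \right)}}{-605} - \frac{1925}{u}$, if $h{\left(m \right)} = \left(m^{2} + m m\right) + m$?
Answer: $\frac{17137445849}{605} \approx 2.8326 \cdot 10^{7}$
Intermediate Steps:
$h{\left(m \right)} = m + 2 m^{2}$ ($h{\left(m \right)} = \left(m^{2} + m^{2}\right) + m = 2 m^{2} + m = m + 2 m^{2}$)
$u = - \frac{1}{14715}$ ($u = \frac{1}{-42914 + 28199} = \frac{1}{-14715} = - \frac{1}{14715} \approx -6.7958 \cdot 10^{-5}$)
$\frac{h{\left(74 \right)}}{-605} - \frac{1925}{u} = \frac{74 \left(1 + 2 \cdot 74\right)}{-605} - \frac{1925}{- \frac{1}{14715}} = 74 \left(1 + 148\right) \left(- \frac{1}{605}\right) - -28326375 = 74 \cdot 149 \left(- \frac{1}{605}\right) + 28326375 = 11026 \left(- \frac{1}{605}\right) + 28326375 = - \frac{11026}{605} + 28326375 = \frac{17137445849}{605}$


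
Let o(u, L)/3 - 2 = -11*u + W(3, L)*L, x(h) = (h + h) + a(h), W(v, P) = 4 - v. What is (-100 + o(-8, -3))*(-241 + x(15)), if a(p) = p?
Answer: -31556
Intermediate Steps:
x(h) = 3*h (x(h) = (h + h) + h = 2*h + h = 3*h)
o(u, L) = 6 - 33*u + 3*L (o(u, L) = 6 + 3*(-11*u + (4 - 1*3)*L) = 6 + 3*(-11*u + (4 - 3)*L) = 6 + 3*(-11*u + 1*L) = 6 + 3*(-11*u + L) = 6 + 3*(L - 11*u) = 6 + (-33*u + 3*L) = 6 - 33*u + 3*L)
(-100 + o(-8, -3))*(-241 + x(15)) = (-100 + (6 - 33*(-8) + 3*(-3)))*(-241 + 3*15) = (-100 + (6 + 264 - 9))*(-241 + 45) = (-100 + 261)*(-196) = 161*(-196) = -31556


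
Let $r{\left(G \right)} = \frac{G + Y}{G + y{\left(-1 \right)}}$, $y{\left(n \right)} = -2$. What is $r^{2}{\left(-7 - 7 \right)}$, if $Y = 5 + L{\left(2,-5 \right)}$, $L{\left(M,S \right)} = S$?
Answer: $\frac{49}{64} \approx 0.76563$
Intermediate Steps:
$Y = 0$ ($Y = 5 - 5 = 0$)
$r{\left(G \right)} = \frac{G}{-2 + G}$ ($r{\left(G \right)} = \frac{G + 0}{G - 2} = \frac{G}{-2 + G}$)
$r^{2}{\left(-7 - 7 \right)} = \left(\frac{-7 - 7}{-2 - 14}\right)^{2} = \left(- \frac{14}{-2 - 14}\right)^{2} = \left(- \frac{14}{-16}\right)^{2} = \left(\left(-14\right) \left(- \frac{1}{16}\right)\right)^{2} = \left(\frac{7}{8}\right)^{2} = \frac{49}{64}$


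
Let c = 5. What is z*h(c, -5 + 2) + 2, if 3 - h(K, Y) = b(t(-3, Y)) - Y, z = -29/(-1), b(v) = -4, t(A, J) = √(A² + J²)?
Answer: 118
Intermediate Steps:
z = 29 (z = -29*(-1) = 29)
h(K, Y) = 7 + Y (h(K, Y) = 3 - (-4 - Y) = 3 + (4 + Y) = 7 + Y)
z*h(c, -5 + 2) + 2 = 29*(7 + (-5 + 2)) + 2 = 29*(7 - 3) + 2 = 29*4 + 2 = 116 + 2 = 118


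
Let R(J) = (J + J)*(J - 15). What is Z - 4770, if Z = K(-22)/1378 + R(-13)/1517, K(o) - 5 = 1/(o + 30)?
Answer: -79762568491/16723408 ≈ -4769.5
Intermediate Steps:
K(o) = 5 + 1/(30 + o) (K(o) = 5 + 1/(o + 30) = 5 + 1/(30 + o))
R(J) = 2*J*(-15 + J) (R(J) = (2*J)*(-15 + J) = 2*J*(-15 + J))
Z = 8087669/16723408 (Z = ((151 + 5*(-22))/(30 - 22))/1378 + (2*(-13)*(-15 - 13))/1517 = ((151 - 110)/8)*(1/1378) + (2*(-13)*(-28))*(1/1517) = ((⅛)*41)*(1/1378) + 728*(1/1517) = (41/8)*(1/1378) + 728/1517 = 41/11024 + 728/1517 = 8087669/16723408 ≈ 0.48361)
Z - 4770 = 8087669/16723408 - 4770 = -79762568491/16723408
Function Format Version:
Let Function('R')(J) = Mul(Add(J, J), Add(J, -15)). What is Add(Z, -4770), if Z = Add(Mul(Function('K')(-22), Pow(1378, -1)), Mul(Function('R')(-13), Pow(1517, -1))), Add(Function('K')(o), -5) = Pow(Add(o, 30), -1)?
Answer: Rational(-79762568491, 16723408) ≈ -4769.5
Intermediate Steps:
Function('K')(o) = Add(5, Pow(Add(30, o), -1)) (Function('K')(o) = Add(5, Pow(Add(o, 30), -1)) = Add(5, Pow(Add(30, o), -1)))
Function('R')(J) = Mul(2, J, Add(-15, J)) (Function('R')(J) = Mul(Mul(2, J), Add(-15, J)) = Mul(2, J, Add(-15, J)))
Z = Rational(8087669, 16723408) (Z = Add(Mul(Mul(Pow(Add(30, -22), -1), Add(151, Mul(5, -22))), Pow(1378, -1)), Mul(Mul(2, -13, Add(-15, -13)), Pow(1517, -1))) = Add(Mul(Mul(Pow(8, -1), Add(151, -110)), Rational(1, 1378)), Mul(Mul(2, -13, -28), Rational(1, 1517))) = Add(Mul(Mul(Rational(1, 8), 41), Rational(1, 1378)), Mul(728, Rational(1, 1517))) = Add(Mul(Rational(41, 8), Rational(1, 1378)), Rational(728, 1517)) = Add(Rational(41, 11024), Rational(728, 1517)) = Rational(8087669, 16723408) ≈ 0.48361)
Add(Z, -4770) = Add(Rational(8087669, 16723408), -4770) = Rational(-79762568491, 16723408)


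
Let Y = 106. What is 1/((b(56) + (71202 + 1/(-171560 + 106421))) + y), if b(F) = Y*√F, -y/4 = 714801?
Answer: -11829741513191781/32981340328623629271505 - 899534936052*√14/32981340328623629271505 ≈ -3.5878e-7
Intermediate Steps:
y = -2859204 (y = -4*714801 = -2859204)
b(F) = 106*√F
1/((b(56) + (71202 + 1/(-171560 + 106421))) + y) = 1/((106*√56 + (71202 + 1/(-171560 + 106421))) - 2859204) = 1/((106*(2*√14) + (71202 + 1/(-65139))) - 2859204) = 1/((212*√14 + (71202 - 1/65139)) - 2859204) = 1/((212*√14 + 4638027077/65139) - 2859204) = 1/((4638027077/65139 + 212*√14) - 2859204) = 1/(-181607662279/65139 + 212*√14)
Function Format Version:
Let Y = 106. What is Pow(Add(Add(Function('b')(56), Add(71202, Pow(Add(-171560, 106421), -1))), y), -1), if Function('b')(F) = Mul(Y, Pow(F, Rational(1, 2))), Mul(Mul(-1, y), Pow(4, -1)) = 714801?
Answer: Add(Rational(-11829741513191781, 32981340328623629271505), Mul(Rational(-899534936052, 32981340328623629271505), Pow(14, Rational(1, 2)))) ≈ -3.5878e-7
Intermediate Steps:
y = -2859204 (y = Mul(-4, 714801) = -2859204)
Function('b')(F) = Mul(106, Pow(F, Rational(1, 2)))
Pow(Add(Add(Function('b')(56), Add(71202, Pow(Add(-171560, 106421), -1))), y), -1) = Pow(Add(Add(Mul(106, Pow(56, Rational(1, 2))), Add(71202, Pow(Add(-171560, 106421), -1))), -2859204), -1) = Pow(Add(Add(Mul(106, Mul(2, Pow(14, Rational(1, 2)))), Add(71202, Pow(-65139, -1))), -2859204), -1) = Pow(Add(Add(Mul(212, Pow(14, Rational(1, 2))), Add(71202, Rational(-1, 65139))), -2859204), -1) = Pow(Add(Add(Mul(212, Pow(14, Rational(1, 2))), Rational(4638027077, 65139)), -2859204), -1) = Pow(Add(Add(Rational(4638027077, 65139), Mul(212, Pow(14, Rational(1, 2)))), -2859204), -1) = Pow(Add(Rational(-181607662279, 65139), Mul(212, Pow(14, Rational(1, 2)))), -1)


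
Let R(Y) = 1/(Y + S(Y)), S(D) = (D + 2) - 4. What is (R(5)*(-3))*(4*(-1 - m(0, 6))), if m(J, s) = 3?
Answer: 6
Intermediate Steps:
S(D) = -2 + D (S(D) = (2 + D) - 4 = -2 + D)
R(Y) = 1/(-2 + 2*Y) (R(Y) = 1/(Y + (-2 + Y)) = 1/(-2 + 2*Y))
(R(5)*(-3))*(4*(-1 - m(0, 6))) = ((1/(2*(-1 + 5)))*(-3))*(4*(-1 - 1*3)) = (((1/2)/4)*(-3))*(4*(-1 - 3)) = (((1/2)*(1/4))*(-3))*(4*(-4)) = ((1/8)*(-3))*(-16) = -3/8*(-16) = 6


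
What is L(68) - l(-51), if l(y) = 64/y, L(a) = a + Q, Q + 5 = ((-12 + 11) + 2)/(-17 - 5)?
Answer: 72043/1122 ≈ 64.209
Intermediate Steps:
Q = -111/22 (Q = -5 + ((-12 + 11) + 2)/(-17 - 5) = -5 + (-1 + 2)/(-22) = -5 + 1*(-1/22) = -5 - 1/22 = -111/22 ≈ -5.0455)
L(a) = -111/22 + a (L(a) = a - 111/22 = -111/22 + a)
L(68) - l(-51) = (-111/22 + 68) - 64/(-51) = 1385/22 - 64*(-1)/51 = 1385/22 - 1*(-64/51) = 1385/22 + 64/51 = 72043/1122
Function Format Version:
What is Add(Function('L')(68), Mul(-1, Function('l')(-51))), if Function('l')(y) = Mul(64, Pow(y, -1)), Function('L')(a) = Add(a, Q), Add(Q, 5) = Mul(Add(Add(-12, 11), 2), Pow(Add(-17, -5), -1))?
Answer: Rational(72043, 1122) ≈ 64.209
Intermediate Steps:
Q = Rational(-111, 22) (Q = Add(-5, Mul(Add(Add(-12, 11), 2), Pow(Add(-17, -5), -1))) = Add(-5, Mul(Add(-1, 2), Pow(-22, -1))) = Add(-5, Mul(1, Rational(-1, 22))) = Add(-5, Rational(-1, 22)) = Rational(-111, 22) ≈ -5.0455)
Function('L')(a) = Add(Rational(-111, 22), a) (Function('L')(a) = Add(a, Rational(-111, 22)) = Add(Rational(-111, 22), a))
Add(Function('L')(68), Mul(-1, Function('l')(-51))) = Add(Add(Rational(-111, 22), 68), Mul(-1, Mul(64, Pow(-51, -1)))) = Add(Rational(1385, 22), Mul(-1, Mul(64, Rational(-1, 51)))) = Add(Rational(1385, 22), Mul(-1, Rational(-64, 51))) = Add(Rational(1385, 22), Rational(64, 51)) = Rational(72043, 1122)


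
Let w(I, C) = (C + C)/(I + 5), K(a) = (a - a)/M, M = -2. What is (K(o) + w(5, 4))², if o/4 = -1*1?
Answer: 16/25 ≈ 0.64000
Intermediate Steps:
o = -4 (o = 4*(-1*1) = 4*(-1) = -4)
K(a) = 0 (K(a) = (a - a)/(-2) = 0*(-½) = 0)
w(I, C) = 2*C/(5 + I) (w(I, C) = (2*C)/(5 + I) = 2*C/(5 + I))
(K(o) + w(5, 4))² = (0 + 2*4/(5 + 5))² = (0 + 2*4/10)² = (0 + 2*4*(⅒))² = (0 + ⅘)² = (⅘)² = 16/25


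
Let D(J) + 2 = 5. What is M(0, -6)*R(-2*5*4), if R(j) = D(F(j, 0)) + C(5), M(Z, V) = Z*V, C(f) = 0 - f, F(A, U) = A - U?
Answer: 0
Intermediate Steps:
D(J) = 3 (D(J) = -2 + 5 = 3)
C(f) = -f
M(Z, V) = V*Z
R(j) = -2 (R(j) = 3 - 1*5 = 3 - 5 = -2)
M(0, -6)*R(-2*5*4) = -6*0*(-2) = 0*(-2) = 0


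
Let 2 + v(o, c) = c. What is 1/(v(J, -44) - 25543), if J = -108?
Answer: -1/25589 ≈ -3.9079e-5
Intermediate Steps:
v(o, c) = -2 + c
1/(v(J, -44) - 25543) = 1/((-2 - 44) - 25543) = 1/(-46 - 25543) = 1/(-25589) = -1/25589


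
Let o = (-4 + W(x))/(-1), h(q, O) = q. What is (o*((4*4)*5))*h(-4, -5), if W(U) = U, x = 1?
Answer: -960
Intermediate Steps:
o = 3 (o = (-4 + 1)/(-1) = -1*(-3) = 3)
(o*((4*4)*5))*h(-4, -5) = (3*((4*4)*5))*(-4) = (3*(16*5))*(-4) = (3*80)*(-4) = 240*(-4) = -960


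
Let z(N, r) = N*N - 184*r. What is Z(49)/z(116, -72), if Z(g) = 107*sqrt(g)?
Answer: 749/26704 ≈ 0.028048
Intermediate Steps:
z(N, r) = N**2 - 184*r
Z(49)/z(116, -72) = (107*sqrt(49))/(116**2 - 184*(-72)) = (107*7)/(13456 + 13248) = 749/26704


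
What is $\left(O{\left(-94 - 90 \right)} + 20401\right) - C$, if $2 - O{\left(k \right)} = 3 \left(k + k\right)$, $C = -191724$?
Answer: $213231$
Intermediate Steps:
$O{\left(k \right)} = 2 - 6 k$ ($O{\left(k \right)} = 2 - 3 \left(k + k\right) = 2 - 3 \cdot 2 k = 2 - 6 k$)
$\left(O{\left(-94 - 90 \right)} + 20401\right) - C = \left(\left(2 - 6 \left(-94 - 90\right)\right) + 20401\right) - -191724 = \left(\left(2 - -1104\right) + 20401\right) + 191724 = \left(\left(2 + 1104\right) + 20401\right) + 191724 = \left(1106 + 20401\right) + 191724 = 21507 + 191724 = 213231$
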